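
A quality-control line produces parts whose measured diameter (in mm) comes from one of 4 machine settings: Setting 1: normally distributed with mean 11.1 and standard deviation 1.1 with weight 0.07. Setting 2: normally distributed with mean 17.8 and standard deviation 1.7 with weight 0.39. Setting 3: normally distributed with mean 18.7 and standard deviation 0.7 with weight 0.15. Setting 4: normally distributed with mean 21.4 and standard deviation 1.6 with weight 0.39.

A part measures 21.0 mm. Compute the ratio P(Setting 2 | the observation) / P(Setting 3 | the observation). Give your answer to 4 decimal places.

The posterior odds equal the prior odds times the likelihood ratio: (w_i/w_j)·(f_i(x)/f_j(x)).
Evaluate each component's likelihood at the observed value:
  f_1 = (1/(1.1·√(2π)))·exp(−(21.0−11.1)²/(2·1.1²)) = 0.362675·exp(-40.50000) = 9.34525e-19
  f_2 = (1/(1.7·√(2π)))·exp(−(21.0−17.8)²/(2·1.7²)) = 0.234672·exp(-1.77163) = 0.0399074
  f_3 = (1/(0.7·√(2π)))·exp(−(21.0−18.7)²/(2·0.7²)) = 0.569918·exp(-5.39796) = 0.00257934
  f_4 = (1/(1.6·√(2π)))·exp(−(21.0−21.4)²/(2·1.6²)) = 0.249339·exp(-0.03125) = 0.241668
0.0155639 / 0.000386901 ≈ 40.2271

40.2271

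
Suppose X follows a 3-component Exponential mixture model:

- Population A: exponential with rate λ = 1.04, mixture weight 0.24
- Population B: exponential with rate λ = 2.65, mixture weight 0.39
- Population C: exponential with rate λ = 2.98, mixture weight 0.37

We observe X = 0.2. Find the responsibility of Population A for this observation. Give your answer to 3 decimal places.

By Bayes' theorem, P(k | x) = π_k f_k(x) / Σ_j π_j f_j(x).
Component likelihoods at x = 0.2:
  L_A = 1.04·e^(−1.04·0.2) = 1.04·e^(−0.2080) = 0.844695
  L_B = 2.65·e^(−2.65·0.2) = 2.65·e^(−0.5300) = 1.5598
  L_C = 2.98·e^(−2.98·0.2) = 2.98·e^(−0.5960) = 1.64201
Multiply by the mixture weights:
  π_A·L_A = 0.24 × 0.844695 = 0.202727
  π_B·L_B = 0.39 × 1.5598 = 0.608323
  π_C·L_C = 0.37 × 1.64201 = 0.607545
Evidence: 0.202727 + 0.608323 + 0.607545 = 1.4186
Responsibility of Population A: 0.202727 / 1.4186 ≈ 0.143

0.143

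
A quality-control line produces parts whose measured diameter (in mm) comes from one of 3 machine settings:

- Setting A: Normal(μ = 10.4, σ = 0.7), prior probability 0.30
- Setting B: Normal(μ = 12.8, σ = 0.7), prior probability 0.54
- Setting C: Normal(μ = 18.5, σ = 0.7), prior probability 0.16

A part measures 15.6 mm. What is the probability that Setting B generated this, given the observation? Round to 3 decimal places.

The responsibility of component k is w_k f_k(x) divided by Σ_j w_j f_j(x).
Component likelihoods at x = 15.6 mm:
  p_A = 5.92693e-13
  p_B = 0.000191186
  p_C = 0.00010687
Prior × likelihood for each component:
  w_A·p_A = 0.30 × 5.92693e-13 = 1.77808e-13
  w_B·p_B = 0.54 × 0.000191186 = 0.00010324
  w_C·p_C = 0.16 × 0.00010687 = 1.70992e-05
Evidence: 1.77808e-13 + 0.00010324 + 1.70992e-05 = 0.00012034
P(Setting B | the observation) = 0.00010324 / 0.00012034 ≈ 0.858

0.858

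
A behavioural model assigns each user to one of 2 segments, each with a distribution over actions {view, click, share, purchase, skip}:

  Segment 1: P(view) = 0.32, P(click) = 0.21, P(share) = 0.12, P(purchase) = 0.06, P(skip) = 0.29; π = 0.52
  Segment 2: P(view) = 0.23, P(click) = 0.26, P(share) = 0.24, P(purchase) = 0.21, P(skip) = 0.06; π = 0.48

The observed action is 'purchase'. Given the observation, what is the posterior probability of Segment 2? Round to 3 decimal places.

By Bayes' theorem, P(k | x) = w_k f_k(x) / Σ_j w_j f_j(x).
Evaluate each component's likelihood at the observed value:
  L_1 = 0.06
  L_2 = 0.21
Prior × likelihood for each component:
  w_1·L_1 = 0.52 × 0.06 = 0.0312
  w_2·L_2 = 0.48 × 0.21 = 0.1008
Marginal: 0.0312 + 0.1008 = 0.132
P(Segment 2 | 'purchase') = 0.1008 / 0.132 ≈ 0.764

0.764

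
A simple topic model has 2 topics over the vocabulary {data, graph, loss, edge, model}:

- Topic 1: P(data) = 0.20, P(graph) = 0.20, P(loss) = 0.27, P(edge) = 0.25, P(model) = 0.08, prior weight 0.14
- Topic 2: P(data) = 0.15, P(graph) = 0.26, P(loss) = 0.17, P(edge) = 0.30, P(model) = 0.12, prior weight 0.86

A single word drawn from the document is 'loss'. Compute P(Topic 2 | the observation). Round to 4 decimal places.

The responsibility of component k is π_k f_k(x) divided by Σ_j π_j f_j(x).
Component likelihoods at x = 'loss':
  L_1 = 0.27
  L_2 = 0.17
Multiply by the mixture weights:
  π_1·L_1 = 0.14 × 0.27 = 0.0378
  π_2·L_2 = 0.86 × 0.17 = 0.1462
Normaliser: 0.0378 + 0.1462 = 0.184
P(Topic 2 | data) ≈ 0.7946

0.7946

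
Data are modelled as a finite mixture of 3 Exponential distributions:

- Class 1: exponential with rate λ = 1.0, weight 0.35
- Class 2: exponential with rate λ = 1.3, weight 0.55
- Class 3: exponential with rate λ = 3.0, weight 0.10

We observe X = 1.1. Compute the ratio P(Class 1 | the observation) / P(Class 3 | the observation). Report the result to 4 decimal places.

Since P(k|x) ∝ w_k f_k(x), the posterior odds are w_i f_i(x) / (w_j f_j(x)).
Component likelihoods at x = 1.1:
  p_1 = 0.332871
  p_2 = 0.311102
  p_3 = 0.11065
Odds = (0.35/0.10) × (0.332871/0.11065) = 3.5 × 3.00834 ≈ 10.5292

10.5292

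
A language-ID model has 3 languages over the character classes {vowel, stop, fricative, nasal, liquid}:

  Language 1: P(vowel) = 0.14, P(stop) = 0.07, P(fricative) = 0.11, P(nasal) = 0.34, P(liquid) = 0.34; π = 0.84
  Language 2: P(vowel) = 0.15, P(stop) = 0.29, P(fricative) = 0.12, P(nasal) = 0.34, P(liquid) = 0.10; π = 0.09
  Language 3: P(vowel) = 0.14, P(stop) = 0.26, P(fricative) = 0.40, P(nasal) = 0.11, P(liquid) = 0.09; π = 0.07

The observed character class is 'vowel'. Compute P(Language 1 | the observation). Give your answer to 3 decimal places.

0.835

The responsibility of component k is π_k f_k(x) divided by Σ_j π_j f_j(x).
Component likelihoods at x = 'vowel':
  p_1 = P(vowel | comp) = 0.14
  p_2 = P(vowel | comp) = 0.15
  p_3 = P(vowel | comp) = 0.14
Weight by the priors:
  π_1·p_1 = 0.84 × 0.14 = 0.1176
  π_2·p_2 = 0.09 × 0.15 = 0.0135
  π_3·p_3 = 0.07 × 0.14 = 0.0098
Denominator: 0.1176 + 0.0135 + 0.0098 = 0.1409
P(Language 1 | the observation) = 0.1176 / 0.1409 ≈ 0.835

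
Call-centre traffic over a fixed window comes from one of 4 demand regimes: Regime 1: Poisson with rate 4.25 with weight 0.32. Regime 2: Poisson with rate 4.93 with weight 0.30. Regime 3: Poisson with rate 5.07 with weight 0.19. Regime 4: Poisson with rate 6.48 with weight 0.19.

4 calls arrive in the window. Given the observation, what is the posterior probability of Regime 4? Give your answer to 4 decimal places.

P(component k | x) = P(Z=k)·f_k(x) / marginal(x), where marginal(x) = Σ_j P(Z=j)·f_j(x).
Poisson probabilities:
  p_1 = 0.193907
  p_2 = 0.177871
  p_3 = 0.172961
  p_4 = 0.112684
Weight by the priors:
  P(Z=1)·p_1 = 0.32 × 0.193907 = 0.0620502
  P(Z=2)·p_2 = 0.30 × 0.177871 = 0.0533612
  P(Z=3)·p_3 = 0.19 × 0.172961 = 0.0328625
  P(Z=4)·p_4 = 0.19 × 0.112684 = 0.0214099
Normaliser: 0.0620502 + 0.0533612 + 0.0328625 + 0.0214099 = 0.169684
P(Regime 4 | 4 calls) = 0.0214099 / 0.169684 ≈ 0.1262

0.1262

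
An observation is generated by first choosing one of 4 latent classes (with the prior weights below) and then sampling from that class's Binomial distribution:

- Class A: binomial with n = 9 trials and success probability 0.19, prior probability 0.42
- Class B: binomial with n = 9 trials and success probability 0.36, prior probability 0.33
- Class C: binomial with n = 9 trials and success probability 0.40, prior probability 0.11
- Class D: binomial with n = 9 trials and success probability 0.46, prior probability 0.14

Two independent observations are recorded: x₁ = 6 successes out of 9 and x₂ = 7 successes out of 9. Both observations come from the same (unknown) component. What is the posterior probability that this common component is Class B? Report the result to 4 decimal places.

0.1577

Posterior ∝ prior × likelihood, so P(k | x) ∝ π_k f_k(x); normalise over all components.
Since both observations come from the same component, the likelihood for component k is f_k(x₁)·f_k(x₂).
  p_A = [0.00210018] × [0.000211129] = 4.43408e-07
  p_B = [0.047933] × [0.0115553] = 0.000553878
  p_C = [0.0743178] × [0.0212337] = 0.00157804
  p_D = [0.125316] × [0.0457504] = 0.00573327
Weight by the priors:
  π_A·p_A = 0.42 × 4.43408e-07 = 1.86231e-07
  π_B·p_B = 0.33 × 0.000553878 = 0.00018278
  π_C·p_C = 0.11 × 0.00157804 = 0.000173584
  π_D·p_D = 0.14 × 0.00573327 = 0.000802658
Denominator: 1.86231e-07 + 0.00018278 + 0.000173584 + 0.000802658 = 0.00115921
P(Class B | x) ≈ 0.1577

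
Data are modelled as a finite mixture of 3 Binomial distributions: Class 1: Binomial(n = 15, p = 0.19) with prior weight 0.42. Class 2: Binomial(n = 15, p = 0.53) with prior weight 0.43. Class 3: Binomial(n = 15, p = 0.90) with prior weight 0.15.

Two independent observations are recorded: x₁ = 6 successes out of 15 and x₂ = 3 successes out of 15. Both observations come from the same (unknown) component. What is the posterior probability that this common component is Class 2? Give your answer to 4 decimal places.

P(component k | x) = π_k·f_k(x) / marginal(x), where marginal(x) = Σ_j π_j·f_j(x).
Since both observations come from the same component, the likelihood for component k is f_k(x₁)·f_k(x₂).
  f_1 = [C(15,6)·0.19^6·0.81^9 = 5005·4.70459e-05·0.150095 = 0.035342] × [0.248939] = 0.00879799
  f_2 = [C(15,6)·0.53^6·0.47^9 = 5005·0.0221644·0.00111913 = 0.124148] × [0.0078707] = 0.000977132
  f_3 = [C(15,6)·0.90^6·0.10^9 = 5005·0.531441·1e-09 = 2.65986e-06] × [3.31695e-10] = 8.82263e-16
Unnormalised posteriors:
  π_1·f_1 = 0.42 × 0.00879799 = 0.00369515
  π_2·f_2 = 0.43 × 0.000977132 = 0.000420167
  π_3·f_3 = 0.15 × 8.82263e-16 = 1.32339e-16
Marginal: 0.00369515 + 0.000420167 + 1.32339e-16 = 0.00411532
P(Class 2 | x) = 0.000420167 / 0.00411532 ≈ 0.1021

0.1021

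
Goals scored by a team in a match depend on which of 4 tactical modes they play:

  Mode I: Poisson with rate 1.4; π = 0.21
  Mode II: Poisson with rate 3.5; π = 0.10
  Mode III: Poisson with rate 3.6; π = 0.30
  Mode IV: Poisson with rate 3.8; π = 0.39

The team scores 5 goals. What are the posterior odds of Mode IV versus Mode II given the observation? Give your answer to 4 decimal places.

Since P(k|x) ∝ π_k f_k(x), the posterior odds are π_i f_i(x) / (π_j f_j(x)).
Poisson probabilities:
  p_I = e^(−1.4)·1.4^5/5! = 0.0110521
  p_II = e^(−3.5)·3.5^5/5! = 0.132169
  p_III = e^(−3.6)·3.6^5/5! = 0.13768
  p_IV = e^(−3.8)·3.8^5/5! = 0.147713
0.0576079 / 0.0132169 ≈ 4.3587

4.3587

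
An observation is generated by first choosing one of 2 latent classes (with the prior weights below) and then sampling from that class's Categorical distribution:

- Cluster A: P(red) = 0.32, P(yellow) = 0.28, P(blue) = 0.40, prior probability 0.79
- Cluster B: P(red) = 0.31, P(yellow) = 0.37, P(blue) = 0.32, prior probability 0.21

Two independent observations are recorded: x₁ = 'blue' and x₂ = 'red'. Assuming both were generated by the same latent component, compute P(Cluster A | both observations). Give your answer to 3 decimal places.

0.829

P(component k | x) = w_k·f_k(x) / marginal(x), where marginal(x) = Σ_j w_j·f_j(x).
Since both observations come from the same component, the likelihood for component k is f_k(x₁)·f_k(x₂).
  f_A = [P(blue | comp) = 0.40] × [0.32] = 0.128
  f_B = [P(blue | comp) = 0.32] × [0.31] = 0.0992
Unnormalised posteriors:
  w_A·f_A = 0.79 × 0.128 = 0.10112
  w_B·f_B = 0.21 × 0.0992 = 0.020832
Sum: 0.10112 + 0.020832 = 0.121952
P(Cluster A | x₁,x₂) ≈ 0.829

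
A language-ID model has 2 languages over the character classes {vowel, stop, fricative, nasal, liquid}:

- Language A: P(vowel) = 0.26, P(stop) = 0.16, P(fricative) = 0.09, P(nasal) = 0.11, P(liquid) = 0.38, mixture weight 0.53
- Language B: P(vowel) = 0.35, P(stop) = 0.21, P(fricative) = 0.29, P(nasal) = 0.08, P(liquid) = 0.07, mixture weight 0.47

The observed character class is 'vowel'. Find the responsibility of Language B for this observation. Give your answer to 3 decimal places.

0.544

Apply Bayes' rule: the posterior for each component is proportional to its prior times its likelihood at x.
Categorical probabilities:
  p_A = 0.26
  p_B = 0.35
Weight by the priors:
  w_A·p_A = 0.53 × 0.26 = 0.1378
  w_B·p_B = 0.47 × 0.35 = 0.1645
Marginal: 0.1378 + 0.1645 = 0.3023
So the posterior for Language B is 0.1645 / 0.3023 ≈ 0.544.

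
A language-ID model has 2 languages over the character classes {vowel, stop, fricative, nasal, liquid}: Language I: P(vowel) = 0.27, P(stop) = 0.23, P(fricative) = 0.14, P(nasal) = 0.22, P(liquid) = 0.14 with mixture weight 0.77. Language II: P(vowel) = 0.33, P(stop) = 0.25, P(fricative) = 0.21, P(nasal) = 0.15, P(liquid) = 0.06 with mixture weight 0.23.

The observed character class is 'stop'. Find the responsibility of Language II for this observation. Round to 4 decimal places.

0.2451

P(component k | x) = π_k·f_k(x) / marginal(x), where marginal(x) = Σ_j π_j·f_j(x).
Categorical probabilities:
  f_I = P(stop | comp) = 0.23
  f_II = P(stop | comp) = 0.25
Prior × likelihood for each component:
  π_I·f_I = 0.77 × 0.23 = 0.1771
  π_II·f_II = 0.23 × 0.25 = 0.0575
Evidence: 0.1771 + 0.0575 = 0.2346
P(Language II | the observation) = 0.0575 / 0.2346 ≈ 0.2451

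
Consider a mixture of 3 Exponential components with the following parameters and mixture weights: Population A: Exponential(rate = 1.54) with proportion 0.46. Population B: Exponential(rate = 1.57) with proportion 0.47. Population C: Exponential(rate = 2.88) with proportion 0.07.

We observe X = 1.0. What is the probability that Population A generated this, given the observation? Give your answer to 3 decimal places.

0.480

The responsibility of component k is π_k f_k(x) divided by Σ_j π_j f_j(x).
Evaluate each component's likelihood at the observed value:
  f_A = 0.330147
  f_B = 0.326631
  f_C = 0.161668
Multiply by the mixture weights:
  π_A·f_A = 0.46 × 0.330147 = 0.151868
  π_B·f_B = 0.47 × 0.326631 = 0.153517
  π_C·f_C = 0.07 × 0.161668 = 0.0113168
Denominator: 0.151868 + 0.153517 + 0.0113168 = 0.316701
Responsibility of Population A: 0.151868 / 0.316701 ≈ 0.480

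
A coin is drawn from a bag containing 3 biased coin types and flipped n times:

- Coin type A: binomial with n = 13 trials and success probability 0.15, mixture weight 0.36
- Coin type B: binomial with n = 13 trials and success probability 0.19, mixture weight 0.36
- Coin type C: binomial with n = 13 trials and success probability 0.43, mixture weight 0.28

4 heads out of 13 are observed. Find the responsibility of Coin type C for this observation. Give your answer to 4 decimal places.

P(component k | x) = π_k·f_k(x) / marginal(x), where marginal(x) = Σ_j π_j·f_j(x).
Binomial probabilities:
  f_A = C(13,4)·0.15^4·0.85^9 = 715·0.00050625·0.231617 = 0.0838381
  f_B = C(13,4)·0.19^4·0.81^9 = 715·0.00130321·0.150095 = 0.139857
  f_C = C(13,4)·0.43^4·0.57^9 = 715·0.034188·0.00635146 = 0.155258
Unnormalised posteriors:
  π_A·f_A = 0.36 × 0.0838381 = 0.0301817
  π_B·f_B = 0.36 × 0.139857 = 0.0503487
  π_C·f_C = 0.28 × 0.155258 = 0.0434722
Sum: 0.0301817 + 0.0503487 + 0.0434722 = 0.124003
So the posterior for Coin type C is 0.0434722 / 0.124003 ≈ 0.3506.

0.3506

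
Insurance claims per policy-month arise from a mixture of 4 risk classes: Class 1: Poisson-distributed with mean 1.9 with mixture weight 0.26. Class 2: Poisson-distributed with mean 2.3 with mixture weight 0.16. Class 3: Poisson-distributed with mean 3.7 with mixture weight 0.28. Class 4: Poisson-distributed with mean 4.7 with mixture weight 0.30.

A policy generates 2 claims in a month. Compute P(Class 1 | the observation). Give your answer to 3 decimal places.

0.369

The responsibility of component k is w_k f_k(x) divided by Σ_j w_j f_j(x).
Evaluate each component's likelihood at the observed value:
  p_1 = 0.269971
  p_2 = 0.265185
  p_3 = 0.169233
  p_4 = 0.100457
Unnormalised posteriors:
  w_1·p_1 = 0.26 × 0.269971 = 0.0701926
  w_2·p_2 = 0.16 × 0.265185 = 0.0424295
  w_3·p_3 = 0.28 × 0.169233 = 0.0473851
  w_4·p_4 = 0.30 × 0.100457 = 0.0301372
Denominator: 0.0701926 + 0.0424295 + 0.0473851 + 0.0301372 = 0.190144
So the posterior for Class 1 is 0.0701926 / 0.190144 ≈ 0.369.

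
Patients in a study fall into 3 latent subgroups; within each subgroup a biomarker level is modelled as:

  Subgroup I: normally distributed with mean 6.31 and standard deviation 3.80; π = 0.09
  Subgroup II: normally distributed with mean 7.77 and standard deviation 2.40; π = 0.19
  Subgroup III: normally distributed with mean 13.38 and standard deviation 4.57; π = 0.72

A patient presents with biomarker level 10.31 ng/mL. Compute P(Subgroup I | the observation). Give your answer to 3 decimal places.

0.074

The responsibility of component k is π_k f_k(x) divided by Σ_j π_j f_j(x).
Evaluate each component's likelihood at the observed value:
  L_I = (1/(3.80·√(2π)))·exp(−(10.31−6.31)²/(2·3.80²)) = 0.104985·exp(-0.55402) = 0.0603282
  L_II = (1/(2.40·√(2π)))·exp(−(10.31−7.77)²/(2·2.40²)) = 0.166226·exp(-0.56003) = 0.0949465
  L_III = (1/(4.57·√(2π)))·exp(−(10.31−13.38)²/(2·4.57²)) = 0.087296·exp(-0.22564) = 0.0696627
Prior × likelihood for each component:
  π_I·L_I = 0.09 × 0.0603282 = 0.00542953
  π_II·L_II = 0.19 × 0.0949465 = 0.0180398
  π_III·L_III = 0.72 × 0.0696627 = 0.0501571
Marginal: 0.00542953 + 0.0180398 + 0.0501571 = 0.0736265
So the posterior for Subgroup I is 0.00542953 / 0.0736265 ≈ 0.074.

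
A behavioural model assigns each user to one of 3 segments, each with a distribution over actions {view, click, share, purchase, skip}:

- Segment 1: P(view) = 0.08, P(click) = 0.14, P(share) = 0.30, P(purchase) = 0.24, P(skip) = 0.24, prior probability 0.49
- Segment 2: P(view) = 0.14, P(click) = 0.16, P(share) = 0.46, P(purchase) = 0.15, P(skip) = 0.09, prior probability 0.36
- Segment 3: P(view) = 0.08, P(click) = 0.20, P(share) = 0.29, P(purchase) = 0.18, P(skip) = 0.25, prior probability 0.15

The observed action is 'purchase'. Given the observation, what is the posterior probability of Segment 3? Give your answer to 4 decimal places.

By Bayes' theorem, P(k | x) = P(Z=k) f_k(x) / Σ_j P(Z=j) f_j(x).
Categorical probabilities:
  p_1 = P(purchase | comp) = 0.24
  p_2 = P(purchase | comp) = 0.15
  p_3 = P(purchase | comp) = 0.18
Weight by the priors:
  P(Z=1)·p_1 = 0.49 × 0.24 = 0.1176
  P(Z=2)·p_2 = 0.36 × 0.15 = 0.054
  P(Z=3)·p_3 = 0.15 × 0.18 = 0.027
Denominator: 0.1176 + 0.054 + 0.027 = 0.1986
So the posterior for Segment 3 is 0.027 / 0.1986 ≈ 0.1360.

0.1360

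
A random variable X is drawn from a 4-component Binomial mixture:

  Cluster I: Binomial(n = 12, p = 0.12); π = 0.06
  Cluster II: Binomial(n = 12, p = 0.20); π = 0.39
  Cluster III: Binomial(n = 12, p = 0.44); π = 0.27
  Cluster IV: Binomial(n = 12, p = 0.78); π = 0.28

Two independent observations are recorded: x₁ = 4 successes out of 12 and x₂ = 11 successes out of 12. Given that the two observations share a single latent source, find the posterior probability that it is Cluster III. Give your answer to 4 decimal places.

0.4463

Apply Bayes' rule: the posterior for each component is proportional to its prior times its likelihood at x.
Since both observations come from the same component, the likelihood for component k is f_k(x₁)·f_k(x₂).
  f_I = [C(12,4)·0.12^4·0.88^8 = 495·0.00020736·0.359635 = 0.036914] × [7.84617e-10] = 2.89634e-11
  f_II = [C(12,4)·0.20^4·0.80^8 = 495·0.0016·0.167772 = 0.132876] × [1.96608e-07] = 2.61244e-08
  f_III = [C(12,4)·0.44^4·0.56^8 = 495·0.037481·0.00967173 = 0.17944] × [0.000804172] = 0.000144301
  f_IV = [C(12,4)·0.78^4·0.22^8 = 495·0.370151·5.48759e-06 = 0.00100546] × [0.17165] = 0.000172588
Weight by the priors:
  π_I·f_I = 0.06 × 2.89634e-11 = 1.7378e-12
  π_II·f_II = 0.39 × 2.61244e-08 = 1.01885e-08
  π_III·f_III = 0.27 × 0.000144301 = 3.89612e-05
  π_IV·f_IV = 0.28 × 0.000172588 = 4.83245e-05
Sum: 1.7378e-12 + 1.01885e-08 + 3.89612e-05 + 4.83245e-05 = 8.72959e-05
So the posterior for Cluster III is 3.89612e-05 / 8.72959e-05 ≈ 0.4463.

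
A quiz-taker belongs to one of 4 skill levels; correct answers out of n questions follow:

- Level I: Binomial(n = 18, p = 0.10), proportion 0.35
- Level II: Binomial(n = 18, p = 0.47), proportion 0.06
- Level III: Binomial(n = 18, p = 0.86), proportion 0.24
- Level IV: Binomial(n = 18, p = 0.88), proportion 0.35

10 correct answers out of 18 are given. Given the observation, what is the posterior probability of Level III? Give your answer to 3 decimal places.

Posterior ∝ prior × likelihood, so P(k | x) ∝ π_k f_k(x); normalise over all components.
Binomial probabilities:
  f_I = C(18,10)·0.10^10·0.90^8 = 43758·1e-10·0.430467 = 1.88364e-06
  f_II = C(18,10)·0.47^10·0.53^8 = 43758·0.000525991·0.00622597 = 0.143299
  f_III = C(18,10)·0.86^10·0.14^8 = 43758·0.221302·1.47579e-07 = 0.00142911
  f_IV = C(18,10)·0.88^10·0.12^8 = 43758·0.278501·4.29982e-08 = 0.000524003
Unnormalised posteriors:
  π_I·f_I = 0.35 × 1.88364e-06 = 6.59273e-07
  π_II·f_II = 0.06 × 0.143299 = 0.00859794
  π_III·f_III = 0.24 × 0.00142911 = 0.000342987
  π_IV·f_IV = 0.35 × 0.000524003 = 0.000183401
Sum: 6.59273e-07 + 0.00859794 + 0.000342987 + 0.000183401 = 0.00912498
Responsibility of Level III: 0.000342987 / 0.00912498 ≈ 0.038

0.038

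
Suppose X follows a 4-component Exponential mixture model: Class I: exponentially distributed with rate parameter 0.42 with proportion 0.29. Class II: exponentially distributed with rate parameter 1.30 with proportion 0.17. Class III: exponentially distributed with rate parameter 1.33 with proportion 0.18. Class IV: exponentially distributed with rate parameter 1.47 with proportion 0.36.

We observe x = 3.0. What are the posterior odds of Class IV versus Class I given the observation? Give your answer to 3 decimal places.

0.186

Only the two components matter; the odds are (π_i f_i(x)) / (π_j f_j(x)).
Component likelihoods at x = 3.0:
  L_I = 0.42·e^(−0.42·3.0) = 0.42·e^(−1.2600) = 0.119135
  L_II = 1.30·e^(−1.30·3.0) = 1.30·e^(−3.9000) = 0.0263145
  L_III = 1.33·e^(−1.33·3.0) = 1.33·e^(−3.9900) = 0.0246046
  L_IV = 1.47·e^(−1.47·3.0) = 1.47·e^(−4.4100) = 0.0178681
Odds = (0.36/0.29) × (0.0178681/0.119135) = 1.24138 × 0.149982 ≈ 0.186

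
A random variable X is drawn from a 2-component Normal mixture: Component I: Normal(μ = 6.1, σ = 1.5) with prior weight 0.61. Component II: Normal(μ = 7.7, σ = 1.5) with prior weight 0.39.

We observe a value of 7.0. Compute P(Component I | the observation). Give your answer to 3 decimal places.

Apply Bayes' rule: the posterior for each component is proportional to its prior times its likelihood at x.
Evaluate each component's likelihood at the observed value:
  L_I = 0.22215
  L_II = 0.238522
Weight by the priors:
  P(Z=I)·L_I = 0.61 × 0.22215 = 0.135511
  P(Z=II)·L_II = 0.39 × 0.238522 = 0.0930237
Sum: 0.135511 + 0.0930237 = 0.228535
Responsibility of Component I: 0.135511 / 0.228535 ≈ 0.593

0.593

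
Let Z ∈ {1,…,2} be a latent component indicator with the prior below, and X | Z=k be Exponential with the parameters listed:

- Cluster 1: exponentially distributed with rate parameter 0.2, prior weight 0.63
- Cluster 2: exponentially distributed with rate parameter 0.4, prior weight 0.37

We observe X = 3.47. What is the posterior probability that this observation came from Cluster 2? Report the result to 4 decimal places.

P(component k | x) = P(Z=k)·f_k(x) / marginal(x), where marginal(x) = Σ_j P(Z=j)·f_j(x).
Component likelihoods at x = 3.47:
  L_1 = 0.0999148
  L_2 = 0.0998296
Prior × likelihood for each component:
  P(Z=1)·L_1 = 0.63 × 0.0999148 = 0.0629463
  P(Z=2)·L_2 = 0.37 × 0.0998296 = 0.0369369
Evidence: 0.0629463 + 0.0369369 = 0.0998832
P(Cluster 2 | x) = 0.0369369 / 0.0998832 ≈ 0.3698

0.3698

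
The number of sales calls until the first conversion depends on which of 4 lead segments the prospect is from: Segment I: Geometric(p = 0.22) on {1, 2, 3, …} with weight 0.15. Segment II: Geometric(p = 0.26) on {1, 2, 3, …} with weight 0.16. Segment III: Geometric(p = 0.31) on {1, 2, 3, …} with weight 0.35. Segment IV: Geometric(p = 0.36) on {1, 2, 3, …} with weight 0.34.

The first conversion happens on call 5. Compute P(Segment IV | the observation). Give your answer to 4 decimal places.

Apply Bayes' rule: the posterior for each component is proportional to its prior times its likelihood at x.
Evaluate each component's likelihood at the observed value:
  L_I = 0.22·(1−0.22)^4 = 0.22·0.370151 = 0.0814331
  L_II = 0.26·(1−0.26)^4 = 0.26·0.299866 = 0.0779651
  L_III = 0.31·(1−0.31)^4 = 0.31·0.226671 = 0.0702681
  L_IV = 0.36·(1−0.36)^4 = 0.36·0.167772 = 0.060398
Unnormalised posteriors:
  w_I·L_I = 0.15 × 0.0814331 = 0.012215
  w_II·L_II = 0.16 × 0.0779651 = 0.0124744
  w_III·L_III = 0.35 × 0.0702681 = 0.0245938
  w_IV·L_IV = 0.34 × 0.060398 = 0.0205353
Evidence: 0.012215 + 0.0124744 + 0.0245938 + 0.0205353 = 0.0698185
P(Segment IV | 5) = 0.0205353 / 0.0698185 ≈ 0.2941

0.2941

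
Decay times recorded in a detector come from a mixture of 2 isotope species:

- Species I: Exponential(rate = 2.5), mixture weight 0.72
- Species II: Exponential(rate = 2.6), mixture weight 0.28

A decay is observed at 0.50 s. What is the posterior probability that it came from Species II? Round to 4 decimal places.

0.2778

P(component k | x) = P(Z=k)·f_k(x) / marginal(x), where marginal(x) = Σ_j P(Z=j)·f_j(x).
Evaluate each component's likelihood at the observed value:
  f_I = 2.5·e^(−2.5·0.50) = 2.5·e^(−1.2500) = 0.716262
  f_II = 2.6·e^(−2.6·0.50) = 2.6·e^(−1.3000) = 0.708583
Weight by the priors:
  P(Z=I)·f_I = 0.72 × 0.716262 = 0.515709
  P(Z=II)·f_II = 0.28 × 0.708583 = 0.198403
Normaliser: 0.515709 + 0.198403 = 0.714112
Responsibility of Species II: 0.198403 / 0.714112 ≈ 0.2778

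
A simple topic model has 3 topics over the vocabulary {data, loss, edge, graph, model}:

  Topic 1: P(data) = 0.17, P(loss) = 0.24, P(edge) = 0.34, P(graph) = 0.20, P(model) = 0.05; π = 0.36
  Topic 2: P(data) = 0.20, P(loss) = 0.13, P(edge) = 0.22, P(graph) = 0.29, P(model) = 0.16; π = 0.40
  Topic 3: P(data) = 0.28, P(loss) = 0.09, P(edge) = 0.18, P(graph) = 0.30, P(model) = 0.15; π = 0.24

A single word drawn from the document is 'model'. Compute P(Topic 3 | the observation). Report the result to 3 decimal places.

0.305

Apply Bayes' rule: the posterior for each component is proportional to its prior times its likelihood at x.
Categorical probabilities:
  p_1 = P(model | comp) = 0.05
  p_2 = P(model | comp) = 0.16
  p_3 = P(model | comp) = 0.15
Multiply by the mixture weights:
  π_1·p_1 = 0.36 × 0.05 = 0.018
  π_2·p_2 = 0.40 × 0.16 = 0.064
  π_3·p_3 = 0.24 × 0.15 = 0.036
Marginal: 0.018 + 0.064 + 0.036 = 0.118
So the posterior for Topic 3 is 0.036 / 0.118 ≈ 0.305.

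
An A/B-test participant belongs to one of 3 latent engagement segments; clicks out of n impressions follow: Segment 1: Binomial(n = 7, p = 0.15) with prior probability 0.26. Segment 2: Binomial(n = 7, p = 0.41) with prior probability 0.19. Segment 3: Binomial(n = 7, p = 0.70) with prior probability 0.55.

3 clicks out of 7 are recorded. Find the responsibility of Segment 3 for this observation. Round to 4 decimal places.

Posterior ∝ prior × likelihood, so P(k | x) ∝ π_k f_k(x); normalise over all components.
Component likelihoods at x = 3 clicks out of 7:
  L_1 = C(7,3)·0.15^3·0.85^4 = 35·0.003375·0.522006 = 0.061662
  L_2 = C(7,3)·0.41^3·0.59^4 = 35·0.068921·0.121174 = 0.292299
  L_3 = C(7,3)·0.70^3·0.30^4 = 35·0.343·0.0081 = 0.0972405
Weight by the priors:
  π_1·L_1 = 0.26 × 0.061662 = 0.0160321
  π_2·L_2 = 0.19 × 0.292299 = 0.0555369
  π_3·L_3 = 0.55 × 0.0972405 = 0.0534823
Marginal: 0.0160321 + 0.0555369 + 0.0534823 = 0.125051
Responsibility of Segment 3: 0.0534823 / 0.125051 ≈ 0.4277

0.4277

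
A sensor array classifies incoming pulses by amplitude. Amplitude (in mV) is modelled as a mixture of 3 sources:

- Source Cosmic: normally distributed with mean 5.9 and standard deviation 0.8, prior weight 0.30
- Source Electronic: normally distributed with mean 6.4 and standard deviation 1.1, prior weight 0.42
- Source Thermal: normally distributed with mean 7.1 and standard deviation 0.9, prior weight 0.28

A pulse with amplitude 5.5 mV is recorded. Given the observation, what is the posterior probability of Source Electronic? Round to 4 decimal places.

P(component k | x) = P(Z=k)·f_k(x) / marginal(x), where marginal(x) = Σ_j P(Z=j)·f_j(x).
Evaluate each component's likelihood at the observed value:
  f_Cosmic = (1/(0.8·√(2π)))·exp(−(5.5−5.9)²/(2·0.8²)) = 0.498678·exp(-0.12500) = 0.440082
  f_Electronic = (1/(1.1·√(2π)))·exp(−(5.5−6.4)²/(2·1.1²)) = 0.362675·exp(-0.33471) = 0.25951
  f_Thermal = (1/(0.9·√(2π)))·exp(−(5.5−7.1)²/(2·0.9²)) = 0.443269·exp(-1.58025) = 0.0912799
Prior × likelihood for each component:
  P(Z=Cosmic)·f_Cosmic = 0.30 × 0.440082 = 0.132024
  P(Z=Electronic)·f_Electronic = 0.42 × 0.25951 = 0.108994
  P(Z=Thermal)·f_Thermal = 0.28 × 0.0912799 = 0.0255584
Denominator: 0.132024 + 0.108994 + 0.0255584 = 0.266577
P(Source Electronic | 5.5 mV) ≈ 0.4089

0.4089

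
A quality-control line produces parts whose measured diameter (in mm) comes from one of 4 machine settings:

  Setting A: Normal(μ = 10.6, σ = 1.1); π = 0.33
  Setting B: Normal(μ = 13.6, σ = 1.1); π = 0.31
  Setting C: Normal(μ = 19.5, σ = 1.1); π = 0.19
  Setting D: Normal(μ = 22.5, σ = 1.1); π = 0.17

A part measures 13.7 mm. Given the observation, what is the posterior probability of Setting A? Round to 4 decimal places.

0.0198

Apply Bayes' rule: the posterior for each component is proportional to its prior times its likelihood at x.
Evaluate each component's likelihood at the observed value:
  L_A = 0.00683757
  L_B = 0.361179
  L_C = 3.33016e-07
  L_D = 4.59297e-15
Unnormalised posteriors:
  w_A·L_A = 0.33 × 0.00683757 = 0.0022564
  w_B·L_B = 0.31 × 0.361179 = 0.111966
  w_C·L_C = 0.19 × 3.33016e-07 = 6.3273e-08
  w_D·L_D = 0.17 × 4.59297e-15 = 7.80806e-16
Denominator: 0.0022564 + 0.111966 + 6.3273e-08 + 7.80806e-16 = 0.114222
So the posterior for Setting A is 0.0022564 / 0.114222 ≈ 0.0198.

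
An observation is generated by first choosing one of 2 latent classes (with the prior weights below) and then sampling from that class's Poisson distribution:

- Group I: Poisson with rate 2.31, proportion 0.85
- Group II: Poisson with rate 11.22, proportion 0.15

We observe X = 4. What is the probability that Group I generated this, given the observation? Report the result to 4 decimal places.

Posterior ∝ prior × likelihood, so P(k | x) ∝ π_k f_k(x); normalise over all components.
Poisson probabilities:
  p_I = e^(−2.31)·2.31^4/4! = 0.117765
  p_II = e^(−11.22)·11.22^4/4! = 0.00885067
Prior × likelihood for each component:
  π_I·p_I = 0.85 × 0.117765 = 0.1001
  π_II·p_II = 0.15 × 0.00885067 = 0.0013276
Evidence: 0.1001 + 0.0013276 = 0.101428
So the posterior for Group I is 0.1001 / 0.101428 ≈ 0.9869.

0.9869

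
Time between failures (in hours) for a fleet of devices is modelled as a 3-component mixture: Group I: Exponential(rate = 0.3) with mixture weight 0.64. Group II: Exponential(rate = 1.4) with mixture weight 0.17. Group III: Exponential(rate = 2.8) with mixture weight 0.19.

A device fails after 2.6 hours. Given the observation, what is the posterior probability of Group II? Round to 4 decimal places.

0.0660

By Bayes' theorem, P(k | x) = w_k f_k(x) / Σ_j w_j f_j(x).
Component likelihoods at x = 2.6 hours:
  p_I = 0.3·e^(−0.3·2.6) = 0.3·e^(−0.7800) = 0.137522
  p_II = 1.4·e^(−1.4·2.6) = 1.4·e^(−3.6400) = 0.0367533
  p_III = 2.8·e^(−2.8·2.6) = 2.8·e^(−7.2800) = 0.00192972
Weight by the priors:
  w_I·p_I = 0.64 × 0.137522 = 0.088014
  w_II·p_II = 0.17 × 0.0367533 = 0.00624806
  w_III·p_III = 0.19 × 0.00192972 = 0.000366647
Marginal: 0.088014 + 0.00624806 + 0.000366647 = 0.0946287
So the posterior for Group II is 0.00624806 / 0.0946287 ≈ 0.0660.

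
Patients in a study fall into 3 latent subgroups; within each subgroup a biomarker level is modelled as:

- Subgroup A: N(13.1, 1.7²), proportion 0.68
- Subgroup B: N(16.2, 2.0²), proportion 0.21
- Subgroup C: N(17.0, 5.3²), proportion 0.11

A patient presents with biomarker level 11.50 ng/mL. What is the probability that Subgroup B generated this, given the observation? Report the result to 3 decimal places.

By Bayes' theorem, P(k | x) = π_k f_k(x) / Σ_j π_j f_j(x).
Evaluate each component's likelihood at the observed value:
  p_A = (1/(1.7·√(2π)))·exp(−(11.50−13.1)²/(2·1.7²)) = 0.234672·exp(-0.44291) = 0.150699
  p_B = (1/(2.0·√(2π)))·exp(−(11.50−16.2)²/(2·2.0²)) = 0.199471·exp(-2.76125) = 0.0126091
  p_C = (1/(5.3·√(2π)))·exp(−(11.50−17.0)²/(2·5.3²)) = 0.075272·exp(-0.53845) = 0.0439328
Unnormalised posteriors:
  π_A·p_A = 0.68 × 0.150699 = 0.102475
  π_B·p_B = 0.21 × 0.0126091 = 0.00264791
  π_C·p_C = 0.11 × 0.0439328 = 0.00483261
Sum: 0.102475 + 0.00264791 + 0.00483261 = 0.109956
So the posterior for Subgroup B is 0.00264791 / 0.109956 ≈ 0.024.

0.024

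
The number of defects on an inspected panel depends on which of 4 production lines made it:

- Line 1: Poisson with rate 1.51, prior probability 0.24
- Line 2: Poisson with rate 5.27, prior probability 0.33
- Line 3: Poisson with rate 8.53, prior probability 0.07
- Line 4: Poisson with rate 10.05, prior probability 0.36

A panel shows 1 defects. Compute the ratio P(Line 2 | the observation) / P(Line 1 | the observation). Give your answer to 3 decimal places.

Since P(k|x) ∝ π_k f_k(x), the posterior odds are π_i f_i(x) / (π_j f_j(x)).
Evaluate each component's likelihood at the observed value:
  f_1 = e^(−1.51)·1.51^1/1! = 0.333574
  f_2 = e^(−5.27)·5.27^1/1! = 0.0271068
  f_3 = e^(−8.53)·8.53^1/1! = 0.00168429
  f_4 = e^(−10.05)·10.05^1/1! = 0.000434017
Posterior odds = (π_2·f_2) / (π_1·f_1) = (0.33·0.0271068) / (0.24·0.333574) = 0.00894525 / 0.0800578 ≈ 0.112

0.112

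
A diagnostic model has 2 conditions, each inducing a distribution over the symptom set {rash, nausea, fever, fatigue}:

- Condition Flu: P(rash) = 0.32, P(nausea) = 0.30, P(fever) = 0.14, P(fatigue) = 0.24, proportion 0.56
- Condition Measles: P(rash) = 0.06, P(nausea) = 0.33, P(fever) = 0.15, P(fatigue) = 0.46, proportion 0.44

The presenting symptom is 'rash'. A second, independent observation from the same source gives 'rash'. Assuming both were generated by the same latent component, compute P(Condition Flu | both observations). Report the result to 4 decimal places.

By Bayes' theorem, P(k | x) = π_k f_k(x) / Σ_j π_j f_j(x).
Since both observations come from the same component, the likelihood for component k is f_k(x₁)·f_k(x₂).
  f_Flu = [P(rash | comp) = 0.32] × [0.32] = 0.1024
  f_Measles = [P(rash | comp) = 0.06] × [0.06] = 0.0036
Unnormalised posteriors:
  π_Flu·f_Flu = 0.56 × 0.1024 = 0.057344
  π_Measles·f_Measles = 0.44 × 0.0036 = 0.001584
Marginal: 0.057344 + 0.001584 = 0.058928
P(Condition Flu | data) = 0.057344 / 0.058928 ≈ 0.9731

0.9731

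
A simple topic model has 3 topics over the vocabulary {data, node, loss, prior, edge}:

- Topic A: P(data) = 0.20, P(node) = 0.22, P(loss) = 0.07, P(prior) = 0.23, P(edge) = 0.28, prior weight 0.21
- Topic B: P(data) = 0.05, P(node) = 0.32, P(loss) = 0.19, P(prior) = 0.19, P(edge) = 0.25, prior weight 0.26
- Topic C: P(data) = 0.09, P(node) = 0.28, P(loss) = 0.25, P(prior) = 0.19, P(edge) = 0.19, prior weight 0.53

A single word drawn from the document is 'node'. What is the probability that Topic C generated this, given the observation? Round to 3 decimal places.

0.534

The responsibility of component k is w_k f_k(x) divided by Σ_j w_j f_j(x).
Evaluate each component's likelihood at the observed value:
  f_A = P(node | comp) = 0.22
  f_B = P(node | comp) = 0.32
  f_C = P(node | comp) = 0.28
Weight by the priors:
  w_A·f_A = 0.21 × 0.22 = 0.0462
  w_B·f_B = 0.26 × 0.32 = 0.0832
  w_C·f_C = 0.53 × 0.28 = 0.1484
Denominator: 0.0462 + 0.0832 + 0.1484 = 0.2778
So the posterior for Topic C is 0.1484 / 0.2778 ≈ 0.534.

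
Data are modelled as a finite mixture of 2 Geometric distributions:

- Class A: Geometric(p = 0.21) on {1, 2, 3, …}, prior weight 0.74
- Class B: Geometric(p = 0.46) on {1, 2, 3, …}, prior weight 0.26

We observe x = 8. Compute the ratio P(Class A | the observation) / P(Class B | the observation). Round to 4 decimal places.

18.6360

Posterior odds = (P(Z=i) f_i(x)) / (P(Z=j) f_j(x)); the normalising sum cancels.
Geometric probabilities:
  p_A = 0.0403282
  p_B = 0.00615906
Posterior odds = (P(Z=A)·p_A) / (P(Z=B)·p_B) = (0.74·0.0403282) / (0.26·0.00615906) = 0.0298429 / 0.00160135 ≈ 18.6360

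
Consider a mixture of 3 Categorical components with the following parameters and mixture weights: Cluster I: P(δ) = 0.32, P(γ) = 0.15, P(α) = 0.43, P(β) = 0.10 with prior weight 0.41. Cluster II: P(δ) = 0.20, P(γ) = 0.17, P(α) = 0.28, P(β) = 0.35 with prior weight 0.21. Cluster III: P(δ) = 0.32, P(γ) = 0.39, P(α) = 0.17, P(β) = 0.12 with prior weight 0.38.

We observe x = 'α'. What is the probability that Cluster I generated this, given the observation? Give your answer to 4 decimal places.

P(component k | x) = P(Z=k)·f_k(x) / marginal(x), where marginal(x) = Σ_j P(Z=j)·f_j(x).
Evaluate each component's likelihood at the observed value:
  f_I = P(α | comp) = 0.43
  f_II = P(α | comp) = 0.28
  f_III = P(α | comp) = 0.17
Unnormalised posteriors:
  P(Z=I)·f_I = 0.41 × 0.43 = 0.1763
  P(Z=II)·f_II = 0.21 × 0.28 = 0.0588
  P(Z=III)·f_III = 0.38 × 0.17 = 0.0646
Sum: 0.1763 + 0.0588 + 0.0646 = 0.2997
P(Cluster I | 'α') = 0.1763 / 0.2997 ≈ 0.5883

0.5883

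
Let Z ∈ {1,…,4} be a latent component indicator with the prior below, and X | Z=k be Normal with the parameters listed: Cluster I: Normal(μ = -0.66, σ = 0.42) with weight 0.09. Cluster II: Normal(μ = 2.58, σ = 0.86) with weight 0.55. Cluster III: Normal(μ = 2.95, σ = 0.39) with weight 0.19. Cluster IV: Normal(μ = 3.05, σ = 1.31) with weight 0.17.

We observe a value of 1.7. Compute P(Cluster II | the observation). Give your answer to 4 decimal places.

P(component k | x) = P(Z=k)·f_k(x) / marginal(x), where marginal(x) = Σ_j P(Z=j)·f_j(x).
Evaluate each component's likelihood at the observed value:
  L_I = 1.32288e-07
  L_II = 0.274819
  L_III = 0.00601347
  L_IV = 0.179072
Weight by the priors:
  P(Z=I)·L_I = 0.09 × 1.32288e-07 = 1.19059e-08
  P(Z=II)·L_II = 0.55 × 0.274819 = 0.151151
  P(Z=III)·L_III = 0.19 × 0.00601347 = 0.00114256
  P(Z=IV)·L_IV = 0.17 × 0.179072 = 0.0304423
Marginal: 1.19059e-08 + 0.151151 + 0.00114256 + 0.0304423 = 0.182735
So the posterior for Cluster II is 0.151151 / 0.182735 ≈ 0.8272.

0.8272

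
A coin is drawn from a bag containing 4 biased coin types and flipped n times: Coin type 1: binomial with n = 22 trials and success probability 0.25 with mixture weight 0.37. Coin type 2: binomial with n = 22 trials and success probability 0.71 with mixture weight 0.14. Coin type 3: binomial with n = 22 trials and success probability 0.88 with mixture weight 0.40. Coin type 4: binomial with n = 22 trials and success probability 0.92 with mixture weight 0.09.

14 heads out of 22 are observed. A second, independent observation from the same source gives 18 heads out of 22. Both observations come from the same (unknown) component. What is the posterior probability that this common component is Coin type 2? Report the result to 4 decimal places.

0.9348

The responsibility of component k is π_k f_k(x) divided by Σ_j π_j f_j(x).
Since both observations come from the same component, the likelihood for component k is f_k(x₁)·f_k(x₂).
  p_1 = [C(22,14)·0.25^14·0.75^8 = 319770·3.72529e-09·0.100113 = 0.000119258] × [3.36806e-08] = 4.01668e-12
  p_2 = [C(22,14)·0.71^14·0.29^8 = 319770·0.00827212·5.00246e-05 = 0.132324] × [0.108757] = 0.0143911
  p_3 = [C(22,14)·0.88^14·0.12^8 = 319770·0.167016·4.29982e-08 = 0.00229639] × [0.151924] = 0.000348877
  p_4 = [C(22,14)·0.92^14·0.08^8 = 319770·0.311193·1.67772e-09 = 0.00016695] × [0.0667967] = 1.11517e-05
Multiply by the mixture weights:
  π_1·p_1 = 0.37 × 4.01668e-12 = 1.48617e-12
  π_2·p_2 = 0.14 × 0.0143911 = 0.00201476
  π_3·p_3 = 0.40 × 0.000348877 = 0.000139551
  π_4·p_4 = 0.09 × 1.11517e-05 = 1.00366e-06
Evidence: 1.48617e-12 + 0.00201476 + 0.000139551 + 1.00366e-06 = 0.00215531
So the posterior for Coin type 2 is 0.00201476 / 0.00215531 ≈ 0.9348.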